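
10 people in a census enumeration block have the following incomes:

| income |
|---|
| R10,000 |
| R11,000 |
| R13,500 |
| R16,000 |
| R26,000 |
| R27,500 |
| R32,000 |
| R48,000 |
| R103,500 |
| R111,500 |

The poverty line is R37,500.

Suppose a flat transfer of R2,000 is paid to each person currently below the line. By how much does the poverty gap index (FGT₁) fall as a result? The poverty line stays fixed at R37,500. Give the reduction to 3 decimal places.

Before: below the line — R10,000, R11,000, R13,500, R16,000, R26,000, R27,500, R32,000; poverty gap index (FGT₁) = 0.33733.
After the R2,000 transfer: below the line — R12,000, R13,000, R15,500, R18,000, R28,000, R29,500, R34,000; poverty gap index (FGT₁) = 0.30000.
Reduction = 0.33733 − 0.30000 = 0.037.

0.037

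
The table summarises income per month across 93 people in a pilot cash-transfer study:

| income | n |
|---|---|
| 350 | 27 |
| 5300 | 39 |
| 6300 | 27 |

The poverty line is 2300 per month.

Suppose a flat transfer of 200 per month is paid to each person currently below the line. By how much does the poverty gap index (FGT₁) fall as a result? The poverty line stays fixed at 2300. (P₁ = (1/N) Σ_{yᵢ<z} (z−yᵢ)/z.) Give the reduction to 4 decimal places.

Before: below the line — 27×350; poverty gap index (FGT₁) = 0.246143.
After the 200 transfer: below the line — 27×550; poverty gap index (FGT₁) = 0.220898.
Reduction = 0.246143 − 0.220898 = 0.0252.

0.0252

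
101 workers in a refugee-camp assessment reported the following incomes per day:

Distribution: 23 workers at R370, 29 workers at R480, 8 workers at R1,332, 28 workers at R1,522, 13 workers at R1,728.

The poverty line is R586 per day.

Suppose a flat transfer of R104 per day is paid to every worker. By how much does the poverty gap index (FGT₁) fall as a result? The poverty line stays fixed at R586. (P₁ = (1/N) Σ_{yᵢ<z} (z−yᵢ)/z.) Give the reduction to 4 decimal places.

Before: below the line — 23×R370, 29×R480; poverty gap index (FGT₁) = 0.135877.
After the R104 transfer: below the line — 23×R474, 29×R584; poverty gap index (FGT₁) = 0.044504.
Reduction = 0.135877 − 0.044504 = 0.0914.

0.0914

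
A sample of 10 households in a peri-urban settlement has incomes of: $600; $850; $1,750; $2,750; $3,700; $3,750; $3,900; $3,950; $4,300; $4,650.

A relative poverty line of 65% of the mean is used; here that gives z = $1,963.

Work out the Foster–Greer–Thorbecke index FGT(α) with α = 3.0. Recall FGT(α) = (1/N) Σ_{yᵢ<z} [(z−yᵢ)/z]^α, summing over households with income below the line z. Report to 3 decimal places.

Below the line: $600, $850, $1,750 (q = 3 of N = 10).
Shortfall ratios: (1963−600)/1963 = 0.6943; (1963−850)/1963 = 0.5670; (1963−1750)/1963 = 0.1085.
Raised to α = 3.0: 0.33475; 0.18227; 0.00128.
Sum = 0.518306; FGT(3.0) = 0.518306 / 10 = 0.052.

0.052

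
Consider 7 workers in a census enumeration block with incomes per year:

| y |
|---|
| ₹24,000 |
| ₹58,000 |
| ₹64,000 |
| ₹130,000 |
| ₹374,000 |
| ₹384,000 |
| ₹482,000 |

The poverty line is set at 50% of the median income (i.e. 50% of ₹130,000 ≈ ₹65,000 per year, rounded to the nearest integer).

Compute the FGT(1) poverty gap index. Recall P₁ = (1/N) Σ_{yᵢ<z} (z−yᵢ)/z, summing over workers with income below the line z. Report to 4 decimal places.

0.1077

Below the line: ₹24,000, ₹58,000, ₹64,000 (q = 3 of N = 7).
Relative gaps: (65000−24000)/65000 = 0.6308; (65000−58000)/65000 = 0.1077; (65000−64000)/65000 = 0.0154.
Sum of shortfalls = 0.753846; P₁ averages over all N: 0.753846 / 7 = 0.1077.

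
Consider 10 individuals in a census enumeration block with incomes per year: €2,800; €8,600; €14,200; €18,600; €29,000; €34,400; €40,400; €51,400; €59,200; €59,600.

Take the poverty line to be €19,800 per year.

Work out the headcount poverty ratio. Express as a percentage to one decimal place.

4 of the 10 individuals have income below €19,800.
H = 4/10 = 40.0%.

40.0%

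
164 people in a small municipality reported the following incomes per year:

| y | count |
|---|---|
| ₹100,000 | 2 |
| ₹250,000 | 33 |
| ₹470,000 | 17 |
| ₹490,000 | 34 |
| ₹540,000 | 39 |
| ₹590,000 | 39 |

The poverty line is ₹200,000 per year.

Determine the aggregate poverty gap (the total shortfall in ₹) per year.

Below z: 2×₹100,000 (q = 2 of N = 164).
Individual gaps: 2×(200000−100000) = 200000.
Aggregate gap = ₹200,000.

₹200,000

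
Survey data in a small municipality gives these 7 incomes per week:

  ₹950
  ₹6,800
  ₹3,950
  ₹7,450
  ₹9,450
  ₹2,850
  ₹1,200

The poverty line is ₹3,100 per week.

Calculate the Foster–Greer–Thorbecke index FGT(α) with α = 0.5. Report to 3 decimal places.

0.271

Incomes under z: ₹950, ₹1,200, ₹2,850 (q = 3 of N = 7).
Normalized shortfalls: (3100−950)/3100 = 0.6935; (3100−1200)/3100 = 0.6129; (3100−2850)/3100 = 0.0806.
Raised to α = 0.5: 0.83280; 0.78288; 0.28398.
Sum = 1.899658; FGT(0.5) = 1.899658 / 7 = 0.271.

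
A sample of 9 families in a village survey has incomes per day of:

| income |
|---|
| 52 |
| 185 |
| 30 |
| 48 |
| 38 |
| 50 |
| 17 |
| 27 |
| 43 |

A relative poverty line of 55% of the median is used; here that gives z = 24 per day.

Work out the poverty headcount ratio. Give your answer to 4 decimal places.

1 of the 9 families have income below 24.
H = 1/9 = 0.1111.

0.1111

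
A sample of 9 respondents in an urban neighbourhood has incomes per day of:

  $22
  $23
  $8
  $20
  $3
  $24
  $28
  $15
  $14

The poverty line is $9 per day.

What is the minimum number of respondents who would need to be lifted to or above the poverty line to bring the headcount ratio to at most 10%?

2

Currently q = 2 of N = 9 are below the line (H = 0.222).
A headcount ratio of at most 10% allows at most ⌊0.10 × 9⌋ = 0 poor respondents.
So at least 2 − 0 = 2 must be lifted.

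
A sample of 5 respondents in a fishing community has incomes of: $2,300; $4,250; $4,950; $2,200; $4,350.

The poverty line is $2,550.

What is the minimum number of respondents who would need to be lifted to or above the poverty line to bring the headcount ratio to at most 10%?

2

2 of the 5 respondents are poor, so H = 2/5 = 0.400.
A headcount ratio of at most 10% allows at most ⌊0.10 × 5⌋ = 0 poor respondents.
So at least 2 − 0 = 2 must be lifted.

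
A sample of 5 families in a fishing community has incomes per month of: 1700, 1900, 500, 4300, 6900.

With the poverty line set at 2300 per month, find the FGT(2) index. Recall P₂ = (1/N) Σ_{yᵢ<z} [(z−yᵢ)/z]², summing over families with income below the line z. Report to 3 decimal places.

Below the line: 500, 1700, 1900 (q = 3 of N = 5).
Normalized shortfalls: (2300−500)/2300 = 0.7826; (2300−1700)/2300 = 0.2609; (2300−1900)/2300 = 0.1739.
Squared: 0.6125; 0.0681; 0.0302.
Sum = 0.710775; P₂ = 0.710775 / 5 = 0.142.

0.142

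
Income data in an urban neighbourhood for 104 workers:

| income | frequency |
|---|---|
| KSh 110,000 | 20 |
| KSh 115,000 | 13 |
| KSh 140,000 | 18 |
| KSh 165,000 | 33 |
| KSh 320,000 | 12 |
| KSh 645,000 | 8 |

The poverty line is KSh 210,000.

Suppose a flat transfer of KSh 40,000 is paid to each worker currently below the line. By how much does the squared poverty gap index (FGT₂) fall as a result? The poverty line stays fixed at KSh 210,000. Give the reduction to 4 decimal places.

0.0750

Before: below the line — 20×KSh 110,000, 13×KSh 115,000, 18×KSh 140,000, 33×KSh 165,000; squared poverty gap index (FGT₂) = 0.102989.
After the KSh 40,000 transfer: below the line — 20×KSh 150,000, 13×KSh 155,000, 18×KSh 180,000, 33×KSh 205,000; squared poverty gap index (FGT₂) = 0.027985.
Reduction = 0.102989 − 0.027985 = 0.0750.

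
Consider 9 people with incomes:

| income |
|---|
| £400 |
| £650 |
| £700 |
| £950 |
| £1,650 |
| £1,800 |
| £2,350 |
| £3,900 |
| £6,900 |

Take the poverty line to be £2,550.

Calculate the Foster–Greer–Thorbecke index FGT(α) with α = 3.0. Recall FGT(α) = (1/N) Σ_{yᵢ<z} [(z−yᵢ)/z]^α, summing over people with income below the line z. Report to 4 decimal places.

Incomes under z: £400, £650, £700, £950, £1,650, £1,800, £2,350 (q = 7 of N = 9).
Normalized shortfalls: (2550−400)/2550 = 0.8431; (2550−650)/2550 = 0.7451; (2550−700)/2550 = 0.7255; (2550−950)/2550 = 0.6275; (2550−1650)/2550 = 0.3529; (2550−1800)/2550 = 0.2941; (2550−2350)/2550 = 0.0784.
Raised to α = 3.0: 0.59937; 0.41366; 0.38185; 0.24702; 0.04396; 0.02544; 0.00048.
Sum = 1.711793; FGT(3.0) = 1.711793 / 9 = 0.1902.

0.1902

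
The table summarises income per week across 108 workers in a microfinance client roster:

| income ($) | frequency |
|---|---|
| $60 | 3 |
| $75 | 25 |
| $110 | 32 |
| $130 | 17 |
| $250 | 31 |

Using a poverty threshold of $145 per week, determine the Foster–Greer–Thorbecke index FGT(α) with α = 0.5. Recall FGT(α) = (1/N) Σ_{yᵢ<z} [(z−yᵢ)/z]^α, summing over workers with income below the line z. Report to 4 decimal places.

0.3783

Poor units: 3×$60, 25×$75, 32×$110, 17×$130 (q = 77 of N = 108).
Relative gaps: (145−60)/145 = 0.5862 (×3); (145−75)/145 = 0.4828 (×25); (145−110)/145 = 0.2414 (×32); (145−130)/145 = 0.1034 (×17).
Raised to α = 0.5: 0.76564 (×3); 0.69481 (×25); 0.49130 (×32); 0.32163 (×17).
Sum = 40.856625; FGT(0.5) = 40.856625 / 108 = 0.3783.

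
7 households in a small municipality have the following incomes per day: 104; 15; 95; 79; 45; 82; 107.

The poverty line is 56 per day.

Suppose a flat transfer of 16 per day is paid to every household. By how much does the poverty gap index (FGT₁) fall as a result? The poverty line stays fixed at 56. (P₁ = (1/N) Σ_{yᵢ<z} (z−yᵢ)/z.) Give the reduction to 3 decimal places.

Before: below the line — 15, 45; poverty gap index (FGT₁) = 0.13265.
After the 16 transfer: below the line — 31; poverty gap index (FGT₁) = 0.06378.
Reduction = 0.13265 − 0.06378 = 0.069.

0.069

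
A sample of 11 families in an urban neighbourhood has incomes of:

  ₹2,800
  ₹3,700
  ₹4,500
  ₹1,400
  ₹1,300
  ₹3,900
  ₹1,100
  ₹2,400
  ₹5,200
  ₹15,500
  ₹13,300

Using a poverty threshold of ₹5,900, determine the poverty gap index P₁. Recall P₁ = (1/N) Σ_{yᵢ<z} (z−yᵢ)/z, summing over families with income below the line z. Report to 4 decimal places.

Below z: ₹1,100, ₹1,300, ₹1,400, ₹2,400, ₹2,800, ₹3,700, ₹3,900, ₹4,500, ₹5,200 (q = 9 of N = 11).
Gap ratios (z−y)/z: (5900−1100)/5900 = 0.8136; (5900−1300)/5900 = 0.7797; (5900−1400)/5900 = 0.7627; (5900−2400)/5900 = 0.5932; (5900−2800)/5900 = 0.5254; (5900−3700)/5900 = 0.3729; (5900−3900)/5900 = 0.3390; (5900−4500)/5900 = 0.2373; (5900−5200)/5900 = 0.1186.
Σ = 4.542373. Dividing by the full population N = 11 gives P₁ = 0.4129.

0.4129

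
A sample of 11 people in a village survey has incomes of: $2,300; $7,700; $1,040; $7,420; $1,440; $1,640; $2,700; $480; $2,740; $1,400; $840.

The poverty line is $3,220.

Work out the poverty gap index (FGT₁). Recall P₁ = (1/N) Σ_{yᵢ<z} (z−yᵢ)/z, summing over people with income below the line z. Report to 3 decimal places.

0.407

Below z: $480, $840, $1,040, $1,400, $1,440, $1,640, $2,300, $2,700, $2,740 (q = 9 of N = 11).
Shortfall ratios: (3220−480)/3220 = 0.8509; (3220−840)/3220 = 0.7391; (3220−1040)/3220 = 0.6770; (3220−1400)/3220 = 0.5652; (3220−1440)/3220 = 0.5528; (3220−1640)/3220 = 0.4907; (3220−2300)/3220 = 0.2857; (3220−2700)/3220 = 0.1615; (3220−2740)/3220 = 0.1491.
Sum of shortfalls = 4.472050; P₁ averages over all N: 4.472050 / 11 = 0.407.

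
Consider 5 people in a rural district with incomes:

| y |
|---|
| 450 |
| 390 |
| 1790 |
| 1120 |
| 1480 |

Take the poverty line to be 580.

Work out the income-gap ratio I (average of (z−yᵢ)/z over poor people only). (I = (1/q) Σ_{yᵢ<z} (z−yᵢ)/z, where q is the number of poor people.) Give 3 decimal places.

0.276

Incomes under z: 390, 450 (q = 2 of N = 5).
Relative gaps: 0.3276, 0.2241; sum = 0.551724.
I averages over the q = 2 poor units only: 0.551724 / 2 = 0.276.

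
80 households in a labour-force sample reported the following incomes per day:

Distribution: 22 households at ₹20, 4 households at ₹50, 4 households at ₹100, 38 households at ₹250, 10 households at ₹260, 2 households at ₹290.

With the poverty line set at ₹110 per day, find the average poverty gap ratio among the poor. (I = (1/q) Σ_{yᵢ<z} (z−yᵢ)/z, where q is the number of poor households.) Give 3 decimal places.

0.685

Below the line: 22×₹20, 4×₹50, 4×₹100 (q = 30 of N = 80).
Shortfall ratios (z−y)/z: 0.8182 (×22), 0.5455 (×4), 0.0909 (×4); sum = 20.545455.
The income-gap ratio divides by q (the poor only): 20.545455 / 30 = 0.685.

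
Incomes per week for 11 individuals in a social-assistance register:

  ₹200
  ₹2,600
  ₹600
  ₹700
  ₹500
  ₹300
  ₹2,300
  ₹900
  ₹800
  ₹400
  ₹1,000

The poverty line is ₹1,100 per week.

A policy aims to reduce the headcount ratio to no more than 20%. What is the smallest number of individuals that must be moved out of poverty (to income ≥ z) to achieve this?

Currently q = 9 of N = 11 are below the line (H = 0.818).
A headcount ratio of at most 20% allows at most ⌊0.20 × 11⌋ = 2 poor individuals.
So at least 9 − 2 = 7 must be lifted.

7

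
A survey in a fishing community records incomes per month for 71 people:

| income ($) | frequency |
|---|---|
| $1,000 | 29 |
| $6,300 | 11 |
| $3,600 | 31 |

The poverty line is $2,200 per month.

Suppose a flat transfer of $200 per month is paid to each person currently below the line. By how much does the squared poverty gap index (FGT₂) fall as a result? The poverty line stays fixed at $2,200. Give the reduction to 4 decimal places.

0.0371

Before: below the line — 29×$1,000; squared poverty gap index (FGT₂) = 0.121523.
After the $200 transfer: below the line — 29×$1,200; squared poverty gap index (FGT₂) = 0.084391.
Reduction = 0.121523 − 0.084391 = 0.0371.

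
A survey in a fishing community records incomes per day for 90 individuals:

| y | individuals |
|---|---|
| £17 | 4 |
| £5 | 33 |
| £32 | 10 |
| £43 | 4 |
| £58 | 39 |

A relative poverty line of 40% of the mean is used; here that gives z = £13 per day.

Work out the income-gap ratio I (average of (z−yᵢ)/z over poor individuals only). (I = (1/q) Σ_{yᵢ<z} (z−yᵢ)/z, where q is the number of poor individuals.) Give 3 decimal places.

0.615

Incomes under z: 33×£5 (q = 33 of N = 90).
Relative gaps: 0.6154 (×33); sum = 20.307692.
The income-gap ratio divides by q (the poor only): 20.307692 / 33 = 0.615.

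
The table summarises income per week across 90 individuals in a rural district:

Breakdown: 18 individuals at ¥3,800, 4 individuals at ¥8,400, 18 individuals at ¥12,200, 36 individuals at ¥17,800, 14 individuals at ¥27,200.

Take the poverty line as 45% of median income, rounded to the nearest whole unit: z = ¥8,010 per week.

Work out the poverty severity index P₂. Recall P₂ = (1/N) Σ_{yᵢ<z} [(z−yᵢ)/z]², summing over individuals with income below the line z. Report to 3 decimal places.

Below z: 18×¥3,800 (q = 18 of N = 90).
Gap ratios (z−y)/z: (8010−3800)/8010 = 0.5256 (×18).
Squared: 0.2762 (×18).
Sum = 4.972464; P₂ = 4.972464 / 90 = 0.055.

0.055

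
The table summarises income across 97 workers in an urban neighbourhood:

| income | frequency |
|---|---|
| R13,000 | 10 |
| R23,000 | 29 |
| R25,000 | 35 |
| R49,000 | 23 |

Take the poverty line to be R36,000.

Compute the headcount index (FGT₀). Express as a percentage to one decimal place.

76.3%

74 of the 97 workers have income below R36,000.
H = 74/97 = 76.3%.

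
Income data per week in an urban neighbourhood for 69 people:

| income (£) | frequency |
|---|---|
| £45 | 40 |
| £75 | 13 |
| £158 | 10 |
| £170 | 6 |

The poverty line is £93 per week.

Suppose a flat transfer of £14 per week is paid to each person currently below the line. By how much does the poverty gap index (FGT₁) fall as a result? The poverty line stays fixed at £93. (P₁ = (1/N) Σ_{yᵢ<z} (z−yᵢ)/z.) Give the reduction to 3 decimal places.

Before: below the line — 40×£45, 13×£75; poverty gap index (FGT₁) = 0.33567.
After the £14 transfer: below the line — 40×£59, 13×£89; poverty gap index (FGT₁) = 0.22004.
Reduction = 0.33567 − 0.22004 = 0.116.

0.116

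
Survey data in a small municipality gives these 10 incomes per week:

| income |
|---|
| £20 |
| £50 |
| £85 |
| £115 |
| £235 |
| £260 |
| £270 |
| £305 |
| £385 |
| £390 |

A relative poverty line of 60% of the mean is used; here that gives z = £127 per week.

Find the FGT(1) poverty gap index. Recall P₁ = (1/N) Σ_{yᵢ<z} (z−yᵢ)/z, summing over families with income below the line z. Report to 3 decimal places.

0.187

Poor units: £20, £50, £85, £115 (q = 4 of N = 10).
Gap ratios (z−y)/z: (127−20)/127 = 0.8425; (127−50)/127 = 0.6063; (127−85)/127 = 0.3307; (127−115)/127 = 0.0945.
Σ = 1.874016. Dividing by the full population N = 10 gives P₁ = 0.187.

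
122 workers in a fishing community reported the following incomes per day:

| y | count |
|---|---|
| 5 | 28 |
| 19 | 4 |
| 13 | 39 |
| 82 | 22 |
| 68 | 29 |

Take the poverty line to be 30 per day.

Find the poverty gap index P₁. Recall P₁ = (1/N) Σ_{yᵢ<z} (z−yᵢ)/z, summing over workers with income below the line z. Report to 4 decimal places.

0.3844

Below z: 28×5, 39×13, 4×19 (q = 71 of N = 122).
Relative gaps: (30−5)/30 = 0.8333 (×28); (30−13)/30 = 0.5667 (×39); (30−19)/30 = 0.3667 (×4).
Sum of shortfalls = 46.900000; P₁ averages over all N: 46.900000 / 122 = 0.3844.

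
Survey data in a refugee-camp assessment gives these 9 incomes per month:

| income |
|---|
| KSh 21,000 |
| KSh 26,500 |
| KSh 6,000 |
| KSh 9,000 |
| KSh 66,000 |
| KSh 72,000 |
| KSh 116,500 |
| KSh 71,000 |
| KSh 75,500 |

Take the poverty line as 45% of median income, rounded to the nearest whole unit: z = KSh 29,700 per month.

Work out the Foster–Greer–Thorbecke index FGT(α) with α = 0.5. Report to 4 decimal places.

0.2886

Below z: KSh 6,000, KSh 9,000, KSh 21,000, KSh 26,500 (q = 4 of N = 9).
Relative gaps: (29700−6000)/29700 = 0.7980; (29700−9000)/29700 = 0.6970; (29700−21000)/29700 = 0.2929; (29700−26500)/29700 = 0.1077.
Raised to α = 0.5: 0.89330; 0.83485; 0.54123; 0.32824.
Sum = 2.597618; FGT(0.5) = 2.597618 / 9 = 0.2886.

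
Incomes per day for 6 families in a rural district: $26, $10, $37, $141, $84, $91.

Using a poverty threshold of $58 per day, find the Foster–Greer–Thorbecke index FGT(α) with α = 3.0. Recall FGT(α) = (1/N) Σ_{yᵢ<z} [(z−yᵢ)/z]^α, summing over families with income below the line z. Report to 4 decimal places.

Incomes under z: $10, $26, $37 (q = 3 of N = 6).
Normalized shortfalls: (58−10)/58 = 0.8276; (58−26)/58 = 0.5517; (58−37)/58 = 0.3621.
Raised to α = 3.0: 0.56681; 0.16794; 0.04747.
Sum = 0.782223; FGT(3.0) = 0.782223 / 6 = 0.1304.

0.1304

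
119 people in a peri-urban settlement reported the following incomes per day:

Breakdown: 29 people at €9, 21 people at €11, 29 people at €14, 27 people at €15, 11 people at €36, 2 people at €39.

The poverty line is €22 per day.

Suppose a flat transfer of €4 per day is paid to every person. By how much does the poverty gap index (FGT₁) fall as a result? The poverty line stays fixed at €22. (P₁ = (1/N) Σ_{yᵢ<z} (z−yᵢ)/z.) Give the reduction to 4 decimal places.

0.1620

Before: below the line — 29×€9, 21×€11, 29×€14, 27×€15; poverty gap index (FGT₁) = 0.393048.
After the €4 transfer: below the line — 29×€13, 21×€15, 29×€18, 27×€19; poverty gap index (FGT₁) = 0.231092.
Reduction = 0.393048 − 0.231092 = 0.1620.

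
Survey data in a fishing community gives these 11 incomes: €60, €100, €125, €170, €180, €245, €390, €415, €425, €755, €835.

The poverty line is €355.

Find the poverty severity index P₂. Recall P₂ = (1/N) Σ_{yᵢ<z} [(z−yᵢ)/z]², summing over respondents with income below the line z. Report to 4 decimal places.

Below z: €60, €100, €125, €170, €180, €245 (q = 6 of N = 11).
Relative gaps: (355−60)/355 = 0.8310; (355−100)/355 = 0.7183; (355−125)/355 = 0.6479; (355−170)/355 = 0.5211; (355−180)/355 = 0.4930; (355−245)/355 = 0.3099.
Squared: 0.6905; 0.5160; 0.4198; 0.2716; 0.2430; 0.0960.
Sum = 2.236858; P₂ = 2.236858 / 11 = 0.2034.

0.2034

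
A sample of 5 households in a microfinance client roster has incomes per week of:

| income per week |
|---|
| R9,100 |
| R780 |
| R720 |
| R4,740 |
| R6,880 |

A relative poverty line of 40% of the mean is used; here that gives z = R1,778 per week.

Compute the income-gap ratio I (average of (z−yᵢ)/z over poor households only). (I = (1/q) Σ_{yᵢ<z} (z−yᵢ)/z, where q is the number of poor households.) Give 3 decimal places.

0.578

Incomes under z: R720, R780 (q = 2 of N = 5).
Shortfall ratios (z−y)/z: 0.5951, 0.5613; sum = 1.156355.
I averages over the q = 2 poor units only: 1.156355 / 2 = 0.578.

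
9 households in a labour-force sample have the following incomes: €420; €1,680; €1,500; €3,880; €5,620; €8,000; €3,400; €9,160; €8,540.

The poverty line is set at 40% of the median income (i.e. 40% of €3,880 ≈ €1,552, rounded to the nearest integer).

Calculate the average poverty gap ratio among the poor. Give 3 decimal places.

0.381

Below the line: €420, €1,500 (q = 2 of N = 9).
Shortfall ratios (z−y)/z: 0.7294, 0.0335; sum = 0.762887.
I averages over the q = 2 poor units only: 0.762887 / 2 = 0.381.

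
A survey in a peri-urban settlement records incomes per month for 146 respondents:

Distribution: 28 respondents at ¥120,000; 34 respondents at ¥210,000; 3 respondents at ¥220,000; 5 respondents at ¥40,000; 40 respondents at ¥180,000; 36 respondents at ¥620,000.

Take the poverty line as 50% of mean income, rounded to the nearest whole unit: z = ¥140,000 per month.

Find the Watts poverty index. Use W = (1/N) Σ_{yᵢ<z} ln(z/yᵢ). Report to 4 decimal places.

0.0725

Poor units: 5×¥40,000, 28×¥120,000 (q = 33 of N = 146).
Log shortfalls: ln(140000/40000) = 1.2528 (×5); ln(140000/120000) = 0.1542 (×28).
W = 10.580034 / 146 = 0.0725.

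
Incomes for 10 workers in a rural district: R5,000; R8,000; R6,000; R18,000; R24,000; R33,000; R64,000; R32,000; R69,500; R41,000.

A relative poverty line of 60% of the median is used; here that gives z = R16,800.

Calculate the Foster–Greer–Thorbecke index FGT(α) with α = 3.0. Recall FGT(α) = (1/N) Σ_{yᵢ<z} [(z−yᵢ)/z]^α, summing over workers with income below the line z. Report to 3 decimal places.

Poor units: R5,000, R6,000, R8,000 (q = 3 of N = 10).
Relative gaps: (16800−5000)/16800 = 0.7024; (16800−6000)/16800 = 0.6429; (16800−8000)/16800 = 0.5238.
Raised to α = 3.0: 0.34651; 0.26567; 0.14372.
Sum = 0.755903; FGT(3.0) = 0.755903 / 10 = 0.076.

0.076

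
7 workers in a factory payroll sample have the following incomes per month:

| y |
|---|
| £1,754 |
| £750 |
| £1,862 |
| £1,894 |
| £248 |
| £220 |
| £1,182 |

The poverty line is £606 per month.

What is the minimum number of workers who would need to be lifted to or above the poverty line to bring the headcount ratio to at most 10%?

Currently q = 2 of N = 7 are below the line (H = 0.286).
A headcount ratio of at most 10% allows at most ⌊0.10 × 7⌋ = 0 poor workers.
So at least 2 − 0 = 2 must be lifted.

2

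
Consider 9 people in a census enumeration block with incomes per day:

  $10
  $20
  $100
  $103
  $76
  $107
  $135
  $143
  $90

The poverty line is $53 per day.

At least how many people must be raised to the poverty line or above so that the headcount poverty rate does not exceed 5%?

2

Currently q = 2 of N = 9 are below the line (H = 0.222).
A headcount ratio of at most 5% allows at most ⌊0.05 × 9⌋ = 0 poor people.
So at least 2 − 0 = 2 must be lifted.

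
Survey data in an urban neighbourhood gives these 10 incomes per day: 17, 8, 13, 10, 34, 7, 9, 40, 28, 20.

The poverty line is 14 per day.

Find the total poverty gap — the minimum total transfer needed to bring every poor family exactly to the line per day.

23

Below z: 7, 8, 9, 10, 13 (q = 5 of N = 10).
Individual gaps: 14−7 = 7; 14−8 = 6; 14−9 = 5; 14−10 = 4; 14−13 = 1.
Aggregate gap = 23.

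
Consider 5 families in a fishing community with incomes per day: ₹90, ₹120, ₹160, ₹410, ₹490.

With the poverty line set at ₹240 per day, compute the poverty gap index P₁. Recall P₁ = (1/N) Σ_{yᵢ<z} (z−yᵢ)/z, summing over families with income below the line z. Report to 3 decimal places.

Below the line: ₹90, ₹120, ₹160 (q = 3 of N = 5).
Gap ratios (z−y)/z: (240−90)/240 = 0.6250; (240−120)/240 = 0.5000; (240−160)/240 = 0.3333.
Sum of shortfalls = 1.458333; P₁ averages over all N: 1.458333 / 5 = 0.292.

0.292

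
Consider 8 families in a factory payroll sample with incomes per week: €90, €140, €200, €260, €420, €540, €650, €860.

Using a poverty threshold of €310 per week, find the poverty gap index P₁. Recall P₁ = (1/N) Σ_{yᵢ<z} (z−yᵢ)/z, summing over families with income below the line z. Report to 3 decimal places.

Poor units: €90, €140, €200, €260 (q = 4 of N = 8).
Shortfall ratios: (310−90)/310 = 0.7097; (310−140)/310 = 0.5484; (310−200)/310 = 0.3548; (310−260)/310 = 0.1613.
Sum of shortfalls = 1.774194; P₁ averages over all N: 1.774194 / 8 = 0.222.

0.222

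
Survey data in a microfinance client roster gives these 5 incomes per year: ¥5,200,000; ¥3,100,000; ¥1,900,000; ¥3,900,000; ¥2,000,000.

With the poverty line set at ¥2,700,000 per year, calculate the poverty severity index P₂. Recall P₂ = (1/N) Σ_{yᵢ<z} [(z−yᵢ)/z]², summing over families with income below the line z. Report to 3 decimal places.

0.031

Poor units: ¥1,900,000, ¥2,000,000 (q = 2 of N = 5).
Normalized shortfalls: (2700000−1900000)/2700000 = 0.2963; (2700000−2000000)/2700000 = 0.2593.
Squared: 0.0878; 0.0672.
Sum = 0.155007; P₂ = 0.155007 / 5 = 0.031.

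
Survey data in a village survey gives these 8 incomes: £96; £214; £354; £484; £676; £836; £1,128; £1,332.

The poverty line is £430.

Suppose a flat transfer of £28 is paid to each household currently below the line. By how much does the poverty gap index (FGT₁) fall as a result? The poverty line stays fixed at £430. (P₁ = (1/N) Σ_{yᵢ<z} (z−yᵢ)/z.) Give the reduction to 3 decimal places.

Before: below the line — £96, £214, £354; poverty gap index (FGT₁) = 0.18198.
After the £28 transfer: below the line — £124, £242, £382; poverty gap index (FGT₁) = 0.15756.
Reduction = 0.18198 − 0.15756 = 0.024.

0.024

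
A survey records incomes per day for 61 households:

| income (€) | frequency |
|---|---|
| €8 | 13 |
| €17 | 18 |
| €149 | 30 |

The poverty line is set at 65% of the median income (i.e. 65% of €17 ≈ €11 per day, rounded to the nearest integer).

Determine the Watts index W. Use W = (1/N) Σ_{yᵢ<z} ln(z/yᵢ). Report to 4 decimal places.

Incomes under z: 13×€8 (q = 13 of N = 61).
ln(z/y) terms: ln(11/8) = 0.3185 (×13).
W = 4.139899 / 61 = 0.0679.

0.0679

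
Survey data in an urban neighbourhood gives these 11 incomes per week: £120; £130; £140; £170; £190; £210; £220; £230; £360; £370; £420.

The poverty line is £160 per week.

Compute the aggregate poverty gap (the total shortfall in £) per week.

Poor units: £120, £130, £140 (q = 3 of N = 11).
Individual gaps: 160−120 = 40; 160−130 = 30; 160−140 = 20.
Aggregate gap = £90.

£90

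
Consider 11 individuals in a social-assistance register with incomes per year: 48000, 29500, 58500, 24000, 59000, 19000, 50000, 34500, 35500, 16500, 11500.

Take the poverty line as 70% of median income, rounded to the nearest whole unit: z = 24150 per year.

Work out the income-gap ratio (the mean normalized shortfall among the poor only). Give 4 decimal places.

0.2650

Below z: 11500, 16500, 19000, 24000 (q = 4 of N = 11).
Shortfall ratios (z−y)/z: 0.5238, 0.3168, 0.2133, 0.0062; sum = 1.060041.
The income-gap ratio divides by q (the poor only): 1.060041 / 4 = 0.2650.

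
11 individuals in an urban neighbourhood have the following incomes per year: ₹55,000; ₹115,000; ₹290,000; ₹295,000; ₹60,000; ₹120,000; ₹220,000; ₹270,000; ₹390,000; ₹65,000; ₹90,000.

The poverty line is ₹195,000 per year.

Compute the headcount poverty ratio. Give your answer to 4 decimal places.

6 of the 11 individuals have income below ₹195,000.
H = 6/11 = 0.5455.

0.5455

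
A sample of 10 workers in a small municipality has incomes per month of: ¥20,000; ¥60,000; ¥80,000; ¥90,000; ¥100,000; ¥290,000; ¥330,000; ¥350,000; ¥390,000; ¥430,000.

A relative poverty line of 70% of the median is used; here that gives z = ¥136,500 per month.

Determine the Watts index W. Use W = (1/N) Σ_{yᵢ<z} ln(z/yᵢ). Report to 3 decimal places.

0.400

Incomes under z: ¥20,000, ¥60,000, ¥80,000, ¥90,000, ¥100,000 (q = 5 of N = 10).
ln(z/y) terms: ln(136500/20000) = 1.9206; ln(136500/60000) = 0.8220; ln(136500/80000) = 0.5343; ln(136500/90000) = 0.4165; ln(136500/100000) = 0.3112.
W = 4.004540 / 10 = 0.400.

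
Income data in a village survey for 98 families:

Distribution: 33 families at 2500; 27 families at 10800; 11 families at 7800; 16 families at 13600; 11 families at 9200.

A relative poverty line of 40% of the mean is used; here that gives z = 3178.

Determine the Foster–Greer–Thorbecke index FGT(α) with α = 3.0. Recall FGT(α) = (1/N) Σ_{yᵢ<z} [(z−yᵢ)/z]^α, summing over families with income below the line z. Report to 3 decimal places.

0.003

Poor units: 33×2500 (q = 33 of N = 98).
Relative gaps: (3178−2500)/3178 = 0.2133 (×33).
Raised to α = 3.0: 0.00971 (×33).
Sum = 0.320436; FGT(3.0) = 0.320436 / 98 = 0.003.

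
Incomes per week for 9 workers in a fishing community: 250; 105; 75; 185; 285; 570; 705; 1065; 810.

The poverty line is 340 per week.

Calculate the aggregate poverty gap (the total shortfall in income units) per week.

800

Poor units: 75, 105, 185, 250, 285 (q = 5 of N = 9).
Individual gaps: 340−75 = 265; 340−105 = 235; 340−185 = 155; 340−250 = 90; 340−285 = 55.
Aggregate gap = 800.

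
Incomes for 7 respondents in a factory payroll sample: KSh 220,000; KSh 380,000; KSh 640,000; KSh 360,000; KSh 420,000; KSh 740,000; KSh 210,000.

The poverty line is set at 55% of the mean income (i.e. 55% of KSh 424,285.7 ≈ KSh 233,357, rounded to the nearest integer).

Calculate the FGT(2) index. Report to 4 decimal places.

0.0019

Incomes under z: KSh 210,000, KSh 220,000 (q = 2 of N = 7).
Normalized shortfalls: (233357−210000)/233357 = 0.1001; (233357−220000)/233357 = 0.0572.
Squared: 0.0100; 0.0033.
Sum = 0.013295; P₂ = 0.013295 / 7 = 0.0019.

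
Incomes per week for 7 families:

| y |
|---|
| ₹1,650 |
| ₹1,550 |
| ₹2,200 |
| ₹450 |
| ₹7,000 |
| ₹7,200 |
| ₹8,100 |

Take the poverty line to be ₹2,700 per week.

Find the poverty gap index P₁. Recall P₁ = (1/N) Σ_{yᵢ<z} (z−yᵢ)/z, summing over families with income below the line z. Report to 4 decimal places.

Poor units: ₹450, ₹1,550, ₹1,650, ₹2,200 (q = 4 of N = 7).
Normalized shortfalls: (2700−450)/2700 = 0.8333; (2700−1550)/2700 = 0.4259; (2700−1650)/2700 = 0.3889; (2700−2200)/2700 = 0.1852.
Sum of shortfalls = 1.833333; P₁ averages over all N: 1.833333 / 7 = 0.2619.

0.2619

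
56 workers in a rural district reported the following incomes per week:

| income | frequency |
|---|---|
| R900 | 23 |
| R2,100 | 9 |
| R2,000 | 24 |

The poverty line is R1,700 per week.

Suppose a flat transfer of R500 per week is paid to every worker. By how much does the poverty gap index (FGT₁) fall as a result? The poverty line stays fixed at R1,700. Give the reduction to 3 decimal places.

0.121

Before: below the line — 23×R900; poverty gap index (FGT₁) = 0.19328.
After the R500 transfer: below the line — 23×R1,400; poverty gap index (FGT₁) = 0.07248.
Reduction = 0.19328 − 0.07248 = 0.121.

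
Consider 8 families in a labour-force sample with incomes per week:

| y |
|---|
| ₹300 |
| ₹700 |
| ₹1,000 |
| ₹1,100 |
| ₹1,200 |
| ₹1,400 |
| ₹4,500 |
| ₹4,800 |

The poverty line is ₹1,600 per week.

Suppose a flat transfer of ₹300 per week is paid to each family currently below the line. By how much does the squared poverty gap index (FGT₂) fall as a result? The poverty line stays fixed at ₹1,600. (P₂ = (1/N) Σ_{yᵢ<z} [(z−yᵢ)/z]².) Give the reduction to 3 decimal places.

0.088

Before: below the line — ₹300, ₹700, ₹1,000, ₹1,100, ₹1,200, ₹1,400; squared poverty gap index (FGT₂) = 0.16162.
After the ₹300 transfer: below the line — ₹600, ₹1,000, ₹1,300, ₹1,400, ₹1,500; squared poverty gap index (FGT₂) = 0.07324.
Reduction = 0.16162 − 0.07324 = 0.088.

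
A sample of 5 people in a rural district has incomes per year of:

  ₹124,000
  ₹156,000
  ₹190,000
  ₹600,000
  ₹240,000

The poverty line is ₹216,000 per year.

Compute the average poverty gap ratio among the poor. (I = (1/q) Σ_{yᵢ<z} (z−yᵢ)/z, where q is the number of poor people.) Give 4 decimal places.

0.2747

Poor units: ₹124,000, ₹156,000, ₹190,000 (q = 3 of N = 5).
Shortfall ratios (z−y)/z: 0.4259, 0.2778, 0.1204; sum = 0.824074.
The income-gap ratio divides by q (the poor only): 0.824074 / 3 = 0.2747.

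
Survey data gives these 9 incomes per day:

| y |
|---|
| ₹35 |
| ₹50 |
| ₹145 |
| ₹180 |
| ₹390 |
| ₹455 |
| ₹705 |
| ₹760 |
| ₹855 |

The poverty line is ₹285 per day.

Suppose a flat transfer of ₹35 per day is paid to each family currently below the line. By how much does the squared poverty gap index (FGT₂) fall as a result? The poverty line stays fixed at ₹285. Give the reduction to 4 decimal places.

Before: below the line — ₹35, ₹50, ₹145, ₹180; squared poverty gap index (FGT₂) = 0.202934.
After the ₹35 transfer: below the line — ₹70, ₹85, ₹180, ₹215; squared poverty gap index (FGT₂) = 0.139735.
Reduction = 0.202934 − 0.139735 = 0.0632.

0.0632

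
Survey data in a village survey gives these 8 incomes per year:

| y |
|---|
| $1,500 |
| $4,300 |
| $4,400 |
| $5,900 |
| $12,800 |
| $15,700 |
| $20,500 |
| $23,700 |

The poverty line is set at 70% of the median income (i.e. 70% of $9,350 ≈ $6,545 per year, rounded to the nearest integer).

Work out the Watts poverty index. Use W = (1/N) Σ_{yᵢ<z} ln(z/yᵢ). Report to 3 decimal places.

0.299

Incomes under z: $1,500, $4,300, $4,400, $5,900 (q = 4 of N = 8).
Log shortfalls: ln(6545/1500) = 1.4732; ln(6545/4300) = 0.4201; ln(6545/4400) = 0.3971; ln(6545/5900) = 0.1037.
W = 2.394169 / 8 = 0.299.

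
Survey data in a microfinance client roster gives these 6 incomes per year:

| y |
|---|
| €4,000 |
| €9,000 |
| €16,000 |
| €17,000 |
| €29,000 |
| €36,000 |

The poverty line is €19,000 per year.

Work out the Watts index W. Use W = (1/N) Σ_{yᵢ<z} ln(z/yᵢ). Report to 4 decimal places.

Below the line: €4,000, €9,000, €16,000, €17,000 (q = 4 of N = 6).
Log shortfalls: ln(19000/4000) = 1.5581; ln(19000/9000) = 0.7472; ln(19000/16000) = 0.1719; ln(19000/17000) = 0.1112.
W = 2.588435 / 6 = 0.4314.

0.4314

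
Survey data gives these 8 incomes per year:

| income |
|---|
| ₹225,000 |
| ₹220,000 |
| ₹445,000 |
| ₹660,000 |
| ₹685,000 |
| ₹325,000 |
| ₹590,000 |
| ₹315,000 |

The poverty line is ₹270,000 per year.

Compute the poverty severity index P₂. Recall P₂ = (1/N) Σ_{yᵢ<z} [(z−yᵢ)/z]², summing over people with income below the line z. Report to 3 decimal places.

0.008

Poor units: ₹220,000, ₹225,000 (q = 2 of N = 8).
Relative gaps: (270000−220000)/270000 = 0.1852; (270000−225000)/270000 = 0.1667.
Squared: 0.0343; 0.0278.
Sum = 0.062071; P₂ = 0.062071 / 8 = 0.008.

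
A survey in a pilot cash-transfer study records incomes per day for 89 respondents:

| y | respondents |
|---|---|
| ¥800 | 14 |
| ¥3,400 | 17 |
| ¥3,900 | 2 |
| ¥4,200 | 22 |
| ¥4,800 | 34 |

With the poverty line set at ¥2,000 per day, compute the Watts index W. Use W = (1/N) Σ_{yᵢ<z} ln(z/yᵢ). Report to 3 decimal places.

0.144

Below the line: 14×¥800 (q = 14 of N = 89).
ln(z/y) terms: ln(2000/800) = 0.9163 (×14).
W = 12.828070 / 89 = 0.144.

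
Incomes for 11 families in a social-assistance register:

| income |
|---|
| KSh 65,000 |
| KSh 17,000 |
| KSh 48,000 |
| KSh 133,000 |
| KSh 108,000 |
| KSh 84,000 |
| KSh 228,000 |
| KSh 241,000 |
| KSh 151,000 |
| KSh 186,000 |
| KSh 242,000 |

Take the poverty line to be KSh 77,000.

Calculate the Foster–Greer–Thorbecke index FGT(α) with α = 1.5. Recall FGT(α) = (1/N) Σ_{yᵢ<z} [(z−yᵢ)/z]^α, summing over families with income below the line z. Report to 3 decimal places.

Below z: KSh 17,000, KSh 48,000, KSh 65,000 (q = 3 of N = 11).
Normalized shortfalls: (77000−17000)/77000 = 0.7792; (77000−48000)/77000 = 0.3766; (77000−65000)/77000 = 0.1558.
Raised to α = 1.5: 0.68785; 0.23113; 0.06152.
Sum = 0.980501; FGT(1.5) = 0.980501 / 11 = 0.089.

0.089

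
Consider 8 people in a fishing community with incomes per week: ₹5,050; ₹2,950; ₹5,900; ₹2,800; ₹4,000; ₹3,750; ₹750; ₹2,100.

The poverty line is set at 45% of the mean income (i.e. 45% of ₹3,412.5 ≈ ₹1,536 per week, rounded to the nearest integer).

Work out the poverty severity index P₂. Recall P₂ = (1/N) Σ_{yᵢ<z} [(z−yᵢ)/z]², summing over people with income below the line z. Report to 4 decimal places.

0.0327

Poor units: ₹750 (q = 1 of N = 8).
Normalized shortfalls: (1536−750)/1536 = 0.5117.
Squared: 0.2619.
Sum = 0.261856; P₂ = 0.261856 / 8 = 0.0327.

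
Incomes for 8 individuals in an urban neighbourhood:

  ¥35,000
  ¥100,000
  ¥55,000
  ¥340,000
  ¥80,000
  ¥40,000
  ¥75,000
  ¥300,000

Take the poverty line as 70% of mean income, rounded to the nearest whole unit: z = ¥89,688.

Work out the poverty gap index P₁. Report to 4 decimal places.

Poor units: ¥35,000, ¥40,000, ¥55,000, ¥75,000, ¥80,000 (q = 5 of N = 8).
Normalized shortfalls: (89688−35000)/89688 = 0.6098; (89688−40000)/89688 = 0.5540; (89688−55000)/89688 = 0.3868; (89688−75000)/89688 = 0.1638; (89688−80000)/89688 = 0.1080.
Sum of shortfalls = 1.822317; P₁ averages over all N: 1.822317 / 8 = 0.2278.

0.2278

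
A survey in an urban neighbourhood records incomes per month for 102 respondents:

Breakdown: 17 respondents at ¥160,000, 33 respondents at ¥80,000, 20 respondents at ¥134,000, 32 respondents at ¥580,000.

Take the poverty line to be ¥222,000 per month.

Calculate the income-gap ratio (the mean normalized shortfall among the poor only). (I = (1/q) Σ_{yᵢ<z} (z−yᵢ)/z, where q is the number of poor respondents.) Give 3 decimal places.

Incomes under z: 33×¥80,000, 20×¥134,000, 17×¥160,000 (q = 70 of N = 102).
Relative gaps: 0.6396 (×33), 0.3964 (×20), 0.2793 (×17); sum = 33.783784.
I averages over the q = 70 poor units only: 33.783784 / 70 = 0.483.

0.483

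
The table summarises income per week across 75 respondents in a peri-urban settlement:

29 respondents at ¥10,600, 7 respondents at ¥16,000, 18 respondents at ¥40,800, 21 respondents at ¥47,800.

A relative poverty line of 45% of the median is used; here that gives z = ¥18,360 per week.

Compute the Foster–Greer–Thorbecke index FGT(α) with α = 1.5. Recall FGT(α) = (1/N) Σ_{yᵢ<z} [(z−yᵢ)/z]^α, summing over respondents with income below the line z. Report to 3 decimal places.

Below the line: 29×¥10,600, 7×¥16,000 (q = 36 of N = 75).
Shortfall ratios: (18360−10600)/18360 = 0.4227 (×29); (18360−16000)/18360 = 0.1285 (×7).
Raised to α = 1.5: 0.27478 (×29); 0.04608 (×7).
Sum = 8.291186; FGT(1.5) = 8.291186 / 75 = 0.111.

0.111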